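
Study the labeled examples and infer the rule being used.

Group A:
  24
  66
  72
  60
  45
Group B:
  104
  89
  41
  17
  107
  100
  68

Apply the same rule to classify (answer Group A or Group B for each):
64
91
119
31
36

Group B, Group B, Group B, Group B, Group A

The pattern is that an item is 'Group A' exactly when: multiple of 3.
64: 64 = 3·21 + 1 — does not fit, so Group B.
91: 91 = 3·30 + 1 — does not fit, so Group B.
119: 119 = 3·39 + 2 — does not fit, so Group B.
31: 31 = 3·10 + 1 — does not fit, so Group B.
36: 36 = 3·12 — has this property, so Group A.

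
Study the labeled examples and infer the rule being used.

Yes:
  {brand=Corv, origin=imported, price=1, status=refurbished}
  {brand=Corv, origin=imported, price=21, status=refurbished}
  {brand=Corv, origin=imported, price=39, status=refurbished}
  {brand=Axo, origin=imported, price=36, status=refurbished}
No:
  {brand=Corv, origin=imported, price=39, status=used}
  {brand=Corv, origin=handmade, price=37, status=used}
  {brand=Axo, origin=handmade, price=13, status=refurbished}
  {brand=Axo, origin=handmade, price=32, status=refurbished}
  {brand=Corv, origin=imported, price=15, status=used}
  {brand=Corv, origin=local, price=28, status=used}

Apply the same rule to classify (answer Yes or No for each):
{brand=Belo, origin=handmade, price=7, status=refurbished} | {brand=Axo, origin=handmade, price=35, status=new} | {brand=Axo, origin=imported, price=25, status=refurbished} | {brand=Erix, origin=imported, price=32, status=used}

All 'Yes' examples share one property — origin is imported AND status is refurbished — and every 'No' example lacks it.

No, No, Yes, No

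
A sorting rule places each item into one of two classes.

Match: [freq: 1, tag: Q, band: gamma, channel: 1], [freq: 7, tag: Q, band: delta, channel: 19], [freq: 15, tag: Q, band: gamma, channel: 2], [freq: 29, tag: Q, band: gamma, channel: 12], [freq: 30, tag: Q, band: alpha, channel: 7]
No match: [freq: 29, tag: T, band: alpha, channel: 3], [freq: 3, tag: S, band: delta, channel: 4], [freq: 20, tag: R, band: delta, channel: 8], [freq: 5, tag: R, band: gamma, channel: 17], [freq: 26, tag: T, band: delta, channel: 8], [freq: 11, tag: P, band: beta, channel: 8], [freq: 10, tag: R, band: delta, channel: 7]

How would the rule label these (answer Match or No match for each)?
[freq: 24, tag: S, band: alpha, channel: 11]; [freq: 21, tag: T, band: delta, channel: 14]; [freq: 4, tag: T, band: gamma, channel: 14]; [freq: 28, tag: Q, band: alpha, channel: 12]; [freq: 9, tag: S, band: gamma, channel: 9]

All 'Match' examples share one property — tag is Q — and every 'No match' example lacks it.

No match, No match, No match, Match, No match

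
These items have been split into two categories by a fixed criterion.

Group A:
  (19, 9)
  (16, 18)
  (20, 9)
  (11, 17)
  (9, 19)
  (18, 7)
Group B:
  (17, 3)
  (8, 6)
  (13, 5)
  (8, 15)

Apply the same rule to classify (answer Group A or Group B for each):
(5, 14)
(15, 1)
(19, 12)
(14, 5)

The distinguishing property — sum ≥ 25 — holds for all the 'Group A' cases and none of the 'Group B' cases.
Group B: (5, 14), since 5+14 = 19. Group B: (15, 1), since 15+1 = 16. Group A: (19, 12), since 19+12 = 31. Group B: (14, 5), since 14+5 = 19.

Group B, Group B, Group A, Group B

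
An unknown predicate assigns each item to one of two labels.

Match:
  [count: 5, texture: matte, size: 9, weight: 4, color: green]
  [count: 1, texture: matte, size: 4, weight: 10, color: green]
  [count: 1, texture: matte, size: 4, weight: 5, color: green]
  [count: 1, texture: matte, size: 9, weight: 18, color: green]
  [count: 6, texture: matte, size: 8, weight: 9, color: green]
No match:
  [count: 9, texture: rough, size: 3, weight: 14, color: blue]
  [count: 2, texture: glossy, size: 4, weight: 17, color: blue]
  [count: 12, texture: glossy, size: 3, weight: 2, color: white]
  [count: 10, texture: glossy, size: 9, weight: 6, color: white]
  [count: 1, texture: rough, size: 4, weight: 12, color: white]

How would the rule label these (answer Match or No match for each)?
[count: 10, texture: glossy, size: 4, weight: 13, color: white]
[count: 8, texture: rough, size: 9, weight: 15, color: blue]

No match, No match

'Match' ⟺ color is green.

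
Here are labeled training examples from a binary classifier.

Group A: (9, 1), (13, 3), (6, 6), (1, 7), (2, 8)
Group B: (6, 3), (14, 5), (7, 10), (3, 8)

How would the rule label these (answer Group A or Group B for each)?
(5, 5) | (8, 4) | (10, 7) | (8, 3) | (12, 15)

The distinguishing property — sum is even — holds for all the 'Group A' cases and none of the 'Group B' cases.
(5, 5): Group A (5+5 = 10).
(8, 4): Group A (8+4 = 12).
(10, 7): Group B (10+7 = 17).
(8, 3): Group B (8+3 = 11).
(12, 15): Group B (12+15 = 27).

Group A, Group A, Group B, Group B, Group B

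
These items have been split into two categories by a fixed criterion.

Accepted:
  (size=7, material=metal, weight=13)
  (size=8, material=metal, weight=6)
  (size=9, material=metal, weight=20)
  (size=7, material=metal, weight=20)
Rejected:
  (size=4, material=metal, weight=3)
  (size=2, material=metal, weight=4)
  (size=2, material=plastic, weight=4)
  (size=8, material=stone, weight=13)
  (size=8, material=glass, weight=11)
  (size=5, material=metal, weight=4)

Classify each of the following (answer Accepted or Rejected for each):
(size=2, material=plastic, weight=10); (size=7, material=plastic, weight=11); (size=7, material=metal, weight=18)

Rejected, Rejected, Accepted

Every 'Accepted' example satisfies: material is metal AND size ≥ 7. None of the 'Rejected' examples do.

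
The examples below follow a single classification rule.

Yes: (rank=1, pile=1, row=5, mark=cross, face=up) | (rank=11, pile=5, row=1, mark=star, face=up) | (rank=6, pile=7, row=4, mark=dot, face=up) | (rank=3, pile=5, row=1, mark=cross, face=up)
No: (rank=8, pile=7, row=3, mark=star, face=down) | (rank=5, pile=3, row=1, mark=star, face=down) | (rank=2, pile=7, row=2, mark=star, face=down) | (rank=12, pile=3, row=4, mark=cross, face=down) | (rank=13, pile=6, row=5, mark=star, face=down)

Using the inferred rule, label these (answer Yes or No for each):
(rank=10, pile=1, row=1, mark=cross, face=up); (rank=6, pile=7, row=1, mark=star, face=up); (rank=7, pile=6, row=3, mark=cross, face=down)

Every 'Yes' example satisfies: face is up. None of the 'No' examples do.
(rank=10, pile=1, row=1, mark=cross, face=up): face is up — satisfies this, so Yes. (rank=6, pile=7, row=1, mark=star, face=up): face is up — satisfies this, so Yes. (rank=7, pile=6, row=3, mark=cross, face=down): face is down — does not satisfy this, so No.

Yes, Yes, No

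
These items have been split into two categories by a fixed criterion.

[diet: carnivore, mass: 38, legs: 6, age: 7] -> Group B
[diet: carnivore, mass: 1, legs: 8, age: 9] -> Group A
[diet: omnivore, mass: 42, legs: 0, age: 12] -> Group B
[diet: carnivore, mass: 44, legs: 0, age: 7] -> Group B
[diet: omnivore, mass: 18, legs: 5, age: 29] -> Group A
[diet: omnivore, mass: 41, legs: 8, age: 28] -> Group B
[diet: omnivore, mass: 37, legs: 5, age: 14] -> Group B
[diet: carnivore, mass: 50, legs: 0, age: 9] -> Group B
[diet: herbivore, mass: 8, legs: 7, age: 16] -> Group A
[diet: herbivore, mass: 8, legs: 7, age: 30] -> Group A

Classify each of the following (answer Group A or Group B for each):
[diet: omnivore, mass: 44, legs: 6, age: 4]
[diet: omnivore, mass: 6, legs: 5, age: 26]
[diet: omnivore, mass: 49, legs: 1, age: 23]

The rule appears to be: mass ≤ 18.
[diet: omnivore, mass: 44, legs: 6, age: 4]: Group B (mass = 44).
[diet: omnivore, mass: 6, legs: 5, age: 26]: Group A (mass = 6).
[diet: omnivore, mass: 49, legs: 1, age: 23]: Group B (mass = 49).

Group B, Group A, Group B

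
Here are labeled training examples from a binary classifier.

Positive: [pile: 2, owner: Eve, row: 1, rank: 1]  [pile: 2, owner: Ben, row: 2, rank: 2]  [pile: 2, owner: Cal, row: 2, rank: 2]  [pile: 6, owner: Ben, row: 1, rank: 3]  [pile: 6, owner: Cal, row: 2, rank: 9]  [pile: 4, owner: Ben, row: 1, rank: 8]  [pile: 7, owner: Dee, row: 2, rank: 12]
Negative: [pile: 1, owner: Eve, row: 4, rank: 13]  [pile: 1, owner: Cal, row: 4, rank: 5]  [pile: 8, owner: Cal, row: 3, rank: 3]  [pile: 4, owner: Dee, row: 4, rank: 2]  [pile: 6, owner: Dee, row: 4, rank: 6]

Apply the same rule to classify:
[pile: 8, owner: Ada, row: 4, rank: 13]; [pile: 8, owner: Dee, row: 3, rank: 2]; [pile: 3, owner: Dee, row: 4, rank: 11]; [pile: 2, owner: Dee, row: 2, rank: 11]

The rule appears to be: row ≤ 2.
[pile: 8, owner: Ada, row: 4, rank: 13]: Negative (row = 4).
[pile: 8, owner: Dee, row: 3, rank: 2]: Negative (row = 3).
[pile: 3, owner: Dee, row: 4, rank: 11]: Negative (row = 4).
[pile: 2, owner: Dee, row: 2, rank: 11]: Positive (row = 2).

Negative, Negative, Negative, Positive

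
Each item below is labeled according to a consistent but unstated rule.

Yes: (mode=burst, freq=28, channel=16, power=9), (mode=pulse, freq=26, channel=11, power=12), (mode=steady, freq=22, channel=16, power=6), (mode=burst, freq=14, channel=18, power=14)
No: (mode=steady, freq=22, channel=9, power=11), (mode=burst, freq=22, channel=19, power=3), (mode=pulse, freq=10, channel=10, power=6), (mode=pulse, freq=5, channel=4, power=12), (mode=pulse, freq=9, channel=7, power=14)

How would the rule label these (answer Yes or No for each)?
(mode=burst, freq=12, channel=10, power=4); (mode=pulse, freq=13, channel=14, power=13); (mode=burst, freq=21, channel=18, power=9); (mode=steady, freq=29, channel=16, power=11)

No, Yes, Yes, Yes

One predicate separates the groups cleanly: channel ≥ 11 AND power ≥ 6.
(mode=burst, freq=12, channel=10, power=4): No (channel = 10, power = 4). (mode=pulse, freq=13, channel=14, power=13): Yes (channel = 14, power = 13). (mode=burst, freq=21, channel=18, power=9): Yes (channel = 18, power = 9). (mode=steady, freq=29, channel=16, power=11): Yes (channel = 16, power = 11).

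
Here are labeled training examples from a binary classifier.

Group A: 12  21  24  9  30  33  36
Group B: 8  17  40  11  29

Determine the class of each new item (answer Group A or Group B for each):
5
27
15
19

Group B, Group A, Group A, Group B

Checking candidate rules against both groups, what survives is: multiple of 3.
5: 5 = 3·1 + 2, does not pass → Group B.
27: 27 = 3·9, passes → Group A.
15: 15 = 3·5, passes → Group A.
19: 19 = 3·6 + 1, does not pass → Group B.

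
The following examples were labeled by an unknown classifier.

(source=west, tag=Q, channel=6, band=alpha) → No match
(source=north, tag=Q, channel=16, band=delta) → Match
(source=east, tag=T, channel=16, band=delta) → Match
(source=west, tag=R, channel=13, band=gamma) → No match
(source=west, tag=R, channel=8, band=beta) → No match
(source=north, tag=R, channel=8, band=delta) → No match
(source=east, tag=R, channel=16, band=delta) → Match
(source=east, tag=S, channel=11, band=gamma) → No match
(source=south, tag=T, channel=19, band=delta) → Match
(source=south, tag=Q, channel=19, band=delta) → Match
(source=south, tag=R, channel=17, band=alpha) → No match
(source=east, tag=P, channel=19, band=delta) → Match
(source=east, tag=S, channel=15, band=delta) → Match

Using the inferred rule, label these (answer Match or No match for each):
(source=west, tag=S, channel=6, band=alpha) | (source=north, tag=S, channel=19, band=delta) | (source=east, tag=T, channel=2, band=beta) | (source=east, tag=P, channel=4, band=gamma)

A rule that fits every label: band is delta AND channel ≥ 11 — true of each 'Match' example, false of each 'No match' one.
(source=west, tag=S, channel=6, band=alpha) — band is alpha, channel = 6, hence No match. (source=north, tag=S, channel=19, band=delta) — band is delta, channel = 19, hence Match. (source=east, tag=T, channel=2, band=beta) — band is beta, channel = 2, hence No match. (source=east, tag=P, channel=4, band=gamma) — band is gamma, channel = 4, hence No match.

No match, Match, No match, No match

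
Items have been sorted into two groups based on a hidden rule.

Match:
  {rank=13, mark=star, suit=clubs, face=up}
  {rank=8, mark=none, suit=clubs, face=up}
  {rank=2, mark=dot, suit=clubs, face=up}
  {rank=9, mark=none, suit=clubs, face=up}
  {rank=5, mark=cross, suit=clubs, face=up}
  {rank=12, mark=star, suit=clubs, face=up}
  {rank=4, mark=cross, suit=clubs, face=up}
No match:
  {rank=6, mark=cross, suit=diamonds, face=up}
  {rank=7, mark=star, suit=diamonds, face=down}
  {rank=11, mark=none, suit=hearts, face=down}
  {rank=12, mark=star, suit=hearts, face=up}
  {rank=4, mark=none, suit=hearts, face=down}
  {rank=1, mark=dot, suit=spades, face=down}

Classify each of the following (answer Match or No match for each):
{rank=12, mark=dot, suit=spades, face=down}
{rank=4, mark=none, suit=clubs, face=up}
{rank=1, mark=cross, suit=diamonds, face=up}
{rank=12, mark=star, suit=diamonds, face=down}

The common property of the 'Match' items is: suit is clubs. No 'No match' item has it.
{rank=12, mark=dot, suit=spades, face=down} → suit is spades → No match.
{rank=4, mark=none, suit=clubs, face=up} → suit is clubs → Match.
{rank=1, mark=cross, suit=diamonds, face=up} → suit is diamonds → No match.
{rank=12, mark=star, suit=diamonds, face=down} → suit is diamonds → No match.

No match, Match, No match, No match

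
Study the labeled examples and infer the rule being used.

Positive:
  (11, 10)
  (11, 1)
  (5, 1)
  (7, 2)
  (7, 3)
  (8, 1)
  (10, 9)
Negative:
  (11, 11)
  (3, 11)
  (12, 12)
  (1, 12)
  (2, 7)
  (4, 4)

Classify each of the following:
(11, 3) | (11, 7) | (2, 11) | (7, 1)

Positive, Positive, Negative, Positive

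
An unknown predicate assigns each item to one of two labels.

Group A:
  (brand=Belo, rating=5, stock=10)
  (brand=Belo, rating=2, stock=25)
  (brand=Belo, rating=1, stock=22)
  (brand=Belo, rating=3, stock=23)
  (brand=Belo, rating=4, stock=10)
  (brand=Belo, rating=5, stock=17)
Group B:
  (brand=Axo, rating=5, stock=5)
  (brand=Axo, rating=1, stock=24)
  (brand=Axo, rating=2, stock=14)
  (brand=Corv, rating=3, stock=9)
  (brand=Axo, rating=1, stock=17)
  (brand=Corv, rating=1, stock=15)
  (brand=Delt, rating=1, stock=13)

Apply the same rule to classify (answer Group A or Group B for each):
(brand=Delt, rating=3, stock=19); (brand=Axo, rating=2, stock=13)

The common property of the 'Group A' items is: brand is Belo. No 'Group B' item has it.

Group B, Group B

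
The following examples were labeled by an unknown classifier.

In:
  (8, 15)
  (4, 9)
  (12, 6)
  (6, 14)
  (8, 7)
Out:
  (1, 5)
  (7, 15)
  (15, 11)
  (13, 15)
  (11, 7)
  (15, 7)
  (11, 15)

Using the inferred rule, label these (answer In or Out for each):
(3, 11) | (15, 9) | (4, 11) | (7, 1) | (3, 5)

Out, Out, In, Out, Out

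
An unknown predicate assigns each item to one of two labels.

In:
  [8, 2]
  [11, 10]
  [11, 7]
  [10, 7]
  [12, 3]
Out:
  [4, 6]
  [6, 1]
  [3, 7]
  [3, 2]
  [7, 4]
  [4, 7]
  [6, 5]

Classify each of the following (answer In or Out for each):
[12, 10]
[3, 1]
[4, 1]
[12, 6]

All 'In' examples share one property — first ≥ 8 — and every 'Out' example lacks it.
[12, 10] → first 12 → In. [3, 1] → first 3 → Out. [4, 1] → first 4 → Out. [12, 6] → first 12 → In.

In, Out, Out, In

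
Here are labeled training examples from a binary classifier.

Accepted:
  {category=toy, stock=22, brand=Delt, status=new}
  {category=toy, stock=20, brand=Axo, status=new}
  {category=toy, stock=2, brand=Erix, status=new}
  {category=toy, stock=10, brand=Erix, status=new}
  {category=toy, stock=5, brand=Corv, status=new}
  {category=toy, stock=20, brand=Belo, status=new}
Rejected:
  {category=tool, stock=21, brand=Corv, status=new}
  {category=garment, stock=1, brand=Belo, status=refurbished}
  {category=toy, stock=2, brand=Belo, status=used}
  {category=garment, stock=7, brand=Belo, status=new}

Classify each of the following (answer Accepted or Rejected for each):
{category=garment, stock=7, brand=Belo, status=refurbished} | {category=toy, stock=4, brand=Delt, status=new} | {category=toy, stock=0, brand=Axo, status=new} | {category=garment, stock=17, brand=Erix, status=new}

A rule that fits every label: category is toy AND status is new — true of each 'Accepted' example, false of each 'Rejected' one.
Rejected: {category=garment, stock=7, brand=Belo, status=refurbished}, since category is garment, status is refurbished. Accepted: {category=toy, stock=4, brand=Delt, status=new}, since category is toy, status is new. Accepted: {category=toy, stock=0, brand=Axo, status=new}, since category is toy, status is new. Rejected: {category=garment, stock=17, brand=Erix, status=new}, since category is garment, status is new.

Rejected, Accepted, Accepted, Rejected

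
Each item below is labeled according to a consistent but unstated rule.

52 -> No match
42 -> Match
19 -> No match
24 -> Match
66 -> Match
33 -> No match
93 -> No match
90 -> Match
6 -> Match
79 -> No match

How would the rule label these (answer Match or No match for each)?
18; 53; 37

Match, No match, No match

Looking at the examples, the only property every 'Match' case has and every 'No match' case lacks is: multiple of 6.
18: Match (18 = 6·3). 53: No match (53 = 6·8 + 5). 37: No match (37 = 6·6 + 1).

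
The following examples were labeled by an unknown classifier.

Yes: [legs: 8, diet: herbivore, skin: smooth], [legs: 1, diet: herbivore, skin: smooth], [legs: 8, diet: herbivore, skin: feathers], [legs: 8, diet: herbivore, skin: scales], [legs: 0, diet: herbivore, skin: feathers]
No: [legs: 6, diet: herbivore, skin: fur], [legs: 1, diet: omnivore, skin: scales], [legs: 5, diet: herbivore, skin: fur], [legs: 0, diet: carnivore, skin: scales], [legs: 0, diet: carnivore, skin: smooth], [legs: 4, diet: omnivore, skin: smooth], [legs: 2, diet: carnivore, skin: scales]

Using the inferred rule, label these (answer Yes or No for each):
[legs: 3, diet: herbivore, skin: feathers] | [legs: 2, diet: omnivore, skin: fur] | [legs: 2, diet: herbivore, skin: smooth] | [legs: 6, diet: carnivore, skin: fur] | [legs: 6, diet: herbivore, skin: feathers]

Yes, No, Yes, No, Yes

The distinguishing property — skin is not fur AND diet is herbivore — holds for all the 'Yes' cases and none of the 'No' cases.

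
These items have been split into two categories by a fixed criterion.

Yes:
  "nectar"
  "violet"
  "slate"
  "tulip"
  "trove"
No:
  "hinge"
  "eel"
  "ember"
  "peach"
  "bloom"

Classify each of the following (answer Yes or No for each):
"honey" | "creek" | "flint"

No, No, Yes

Checking candidate rules against both groups, what survives is: contains 't'.
"honey": no 't' — does not pass, so No. "creek": no 't' — does not pass, so No. "flint": has 't' — has this property, so Yes.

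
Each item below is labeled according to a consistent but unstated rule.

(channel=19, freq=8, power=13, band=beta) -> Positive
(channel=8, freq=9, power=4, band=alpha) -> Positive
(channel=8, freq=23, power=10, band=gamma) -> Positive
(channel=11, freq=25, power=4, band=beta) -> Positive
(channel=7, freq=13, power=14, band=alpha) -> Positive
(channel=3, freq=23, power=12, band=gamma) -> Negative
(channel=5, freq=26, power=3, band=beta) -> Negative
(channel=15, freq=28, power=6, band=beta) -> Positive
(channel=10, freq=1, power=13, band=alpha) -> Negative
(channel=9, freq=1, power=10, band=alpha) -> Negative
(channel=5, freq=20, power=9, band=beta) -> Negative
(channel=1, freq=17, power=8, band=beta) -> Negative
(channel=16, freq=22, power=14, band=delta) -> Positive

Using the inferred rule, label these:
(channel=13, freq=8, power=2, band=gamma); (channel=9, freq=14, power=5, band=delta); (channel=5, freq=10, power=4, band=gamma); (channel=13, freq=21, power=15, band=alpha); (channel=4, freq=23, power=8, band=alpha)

The rule appears to be: freq ≥ 8 AND channel ≥ 7.
(channel=13, freq=8, power=2, band=gamma): Positive (freq = 8, channel = 13). (channel=9, freq=14, power=5, band=delta): Positive (freq = 14, channel = 9). (channel=5, freq=10, power=4, band=gamma): Negative (freq = 10, channel = 5). (channel=13, freq=21, power=15, band=alpha): Positive (freq = 21, channel = 13). (channel=4, freq=23, power=8, band=alpha): Negative (freq = 23, channel = 4).

Positive, Positive, Negative, Positive, Negative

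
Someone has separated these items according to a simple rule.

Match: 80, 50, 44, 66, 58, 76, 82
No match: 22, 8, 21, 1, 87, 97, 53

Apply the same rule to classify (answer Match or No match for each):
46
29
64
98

Match, No match, Match, Match

The pattern is that an item is 'Match' exactly when: even AND at least 44.
46: 46 is even, 46 ≥ 44 — checks out, so Match. 29: 29 is odd, 29 < 44 — doesn't match, so No match. 64: 64 is even, 64 ≥ 44 — checks out, so Match. 98: 98 is even, 98 ≥ 44 — checks out, so Match.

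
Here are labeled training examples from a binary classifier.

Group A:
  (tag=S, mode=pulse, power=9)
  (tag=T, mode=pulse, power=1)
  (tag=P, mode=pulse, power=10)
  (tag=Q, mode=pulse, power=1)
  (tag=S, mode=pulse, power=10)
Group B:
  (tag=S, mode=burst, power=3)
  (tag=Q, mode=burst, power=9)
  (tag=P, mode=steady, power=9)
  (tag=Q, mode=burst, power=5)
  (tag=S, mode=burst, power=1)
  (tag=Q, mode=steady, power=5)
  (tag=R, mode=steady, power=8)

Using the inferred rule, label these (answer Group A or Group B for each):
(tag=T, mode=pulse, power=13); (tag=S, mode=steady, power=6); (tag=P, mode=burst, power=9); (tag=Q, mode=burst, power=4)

Group A, Group B, Group B, Group B

All 'Group A' examples share one property — mode is pulse — and every 'Group B' example lacks it.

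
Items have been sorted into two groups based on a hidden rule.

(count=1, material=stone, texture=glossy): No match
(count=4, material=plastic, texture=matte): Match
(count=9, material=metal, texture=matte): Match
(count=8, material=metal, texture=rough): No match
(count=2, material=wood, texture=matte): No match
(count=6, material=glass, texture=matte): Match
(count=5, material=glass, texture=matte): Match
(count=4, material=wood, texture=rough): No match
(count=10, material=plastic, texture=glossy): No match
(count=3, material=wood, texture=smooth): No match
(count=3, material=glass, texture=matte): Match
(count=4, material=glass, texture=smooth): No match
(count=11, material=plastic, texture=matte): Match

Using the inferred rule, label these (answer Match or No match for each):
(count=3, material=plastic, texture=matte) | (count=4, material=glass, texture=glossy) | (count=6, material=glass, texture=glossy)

Match, No match, No match

The common property of the 'Match' items is: texture is matte AND count ≥ 3. No 'No match' item has it.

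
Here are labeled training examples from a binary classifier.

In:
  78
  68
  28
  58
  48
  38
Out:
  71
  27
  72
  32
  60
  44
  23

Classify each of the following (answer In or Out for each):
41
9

Out, Out

Every 'In' example satisfies: ends in digit 8. None of the 'Out' examples do.
41: Out (last digit 1). 9: Out (last digit 9).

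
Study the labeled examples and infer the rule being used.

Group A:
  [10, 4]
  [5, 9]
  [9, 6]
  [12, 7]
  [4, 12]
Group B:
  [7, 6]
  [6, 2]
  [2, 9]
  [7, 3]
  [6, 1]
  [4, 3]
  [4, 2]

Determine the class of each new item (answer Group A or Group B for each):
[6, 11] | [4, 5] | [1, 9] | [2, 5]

Group A, Group B, Group B, Group B

The common property of the 'Group A' items is: sum ≥ 14. No 'Group B' item has it.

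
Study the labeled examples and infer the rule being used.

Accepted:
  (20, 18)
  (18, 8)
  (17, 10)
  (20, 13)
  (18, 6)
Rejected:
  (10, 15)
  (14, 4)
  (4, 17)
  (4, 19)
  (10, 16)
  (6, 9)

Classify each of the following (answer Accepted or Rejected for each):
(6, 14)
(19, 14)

Rejected, Accepted

A rule that fits every label: first ≥ 15 — true of each 'Accepted' example, false of each 'Rejected' one.
(6, 14): first 6, fails this test → Rejected.
(19, 14): first 19, checks out → Accepted.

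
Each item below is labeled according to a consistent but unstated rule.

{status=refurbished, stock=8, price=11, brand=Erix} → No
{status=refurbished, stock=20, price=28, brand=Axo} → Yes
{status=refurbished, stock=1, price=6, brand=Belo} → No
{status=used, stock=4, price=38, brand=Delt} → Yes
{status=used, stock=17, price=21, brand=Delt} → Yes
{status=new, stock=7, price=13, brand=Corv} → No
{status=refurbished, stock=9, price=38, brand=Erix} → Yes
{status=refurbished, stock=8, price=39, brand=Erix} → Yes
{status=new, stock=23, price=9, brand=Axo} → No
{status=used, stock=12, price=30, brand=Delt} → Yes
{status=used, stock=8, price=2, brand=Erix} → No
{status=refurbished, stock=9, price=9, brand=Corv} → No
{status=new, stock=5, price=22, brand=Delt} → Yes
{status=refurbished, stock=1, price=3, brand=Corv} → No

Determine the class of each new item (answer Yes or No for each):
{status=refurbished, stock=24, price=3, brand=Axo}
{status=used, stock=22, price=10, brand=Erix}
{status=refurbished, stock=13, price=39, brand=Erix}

No, No, Yes

Rule: price ≥ 21. This holds for each 'Yes' example and fails for each 'No' one.
{status=refurbished, stock=24, price=3, brand=Axo} — price = 3, hence No. {status=used, stock=22, price=10, brand=Erix} — price = 10, hence No. {status=refurbished, stock=13, price=39, brand=Erix} — price = 39, hence Yes.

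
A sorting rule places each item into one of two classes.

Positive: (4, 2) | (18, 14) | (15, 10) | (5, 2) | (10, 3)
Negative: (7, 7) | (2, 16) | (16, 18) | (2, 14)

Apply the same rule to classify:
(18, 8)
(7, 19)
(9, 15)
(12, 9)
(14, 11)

Positive, Negative, Negative, Positive, Positive

All 'Positive' examples share one property — first > second — and every 'Negative' example lacks it.
(18, 8): 18 > 8 — qualifies, so Positive. (7, 19): 7 < 19 — does not satisfy this, so Negative. (9, 15): 9 < 15 — does not satisfy this, so Negative. (12, 9): 12 > 9 — qualifies, so Positive. (14, 11): 14 > 11 — qualifies, so Positive.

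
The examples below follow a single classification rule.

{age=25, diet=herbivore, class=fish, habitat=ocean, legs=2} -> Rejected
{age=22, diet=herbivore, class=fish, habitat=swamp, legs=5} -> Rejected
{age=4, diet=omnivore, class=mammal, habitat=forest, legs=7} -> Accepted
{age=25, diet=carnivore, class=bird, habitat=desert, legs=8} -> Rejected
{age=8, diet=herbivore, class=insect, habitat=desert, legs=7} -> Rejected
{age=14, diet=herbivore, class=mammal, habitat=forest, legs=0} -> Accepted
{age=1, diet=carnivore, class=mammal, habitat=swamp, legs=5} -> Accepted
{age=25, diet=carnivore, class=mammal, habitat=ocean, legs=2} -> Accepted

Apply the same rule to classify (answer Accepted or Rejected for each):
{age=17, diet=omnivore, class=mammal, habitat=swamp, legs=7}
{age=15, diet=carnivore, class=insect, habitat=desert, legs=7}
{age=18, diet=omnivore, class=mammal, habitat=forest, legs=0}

Accepted, Rejected, Accepted

The pattern is that an item is 'Accepted' exactly when: class is mammal.
{age=17, diet=omnivore, class=mammal, habitat=swamp, legs=7}: Accepted (class is mammal). {age=15, diet=carnivore, class=insect, habitat=desert, legs=7}: Rejected (class is insect). {age=18, diet=omnivore, class=mammal, habitat=forest, legs=0}: Accepted (class is mammal).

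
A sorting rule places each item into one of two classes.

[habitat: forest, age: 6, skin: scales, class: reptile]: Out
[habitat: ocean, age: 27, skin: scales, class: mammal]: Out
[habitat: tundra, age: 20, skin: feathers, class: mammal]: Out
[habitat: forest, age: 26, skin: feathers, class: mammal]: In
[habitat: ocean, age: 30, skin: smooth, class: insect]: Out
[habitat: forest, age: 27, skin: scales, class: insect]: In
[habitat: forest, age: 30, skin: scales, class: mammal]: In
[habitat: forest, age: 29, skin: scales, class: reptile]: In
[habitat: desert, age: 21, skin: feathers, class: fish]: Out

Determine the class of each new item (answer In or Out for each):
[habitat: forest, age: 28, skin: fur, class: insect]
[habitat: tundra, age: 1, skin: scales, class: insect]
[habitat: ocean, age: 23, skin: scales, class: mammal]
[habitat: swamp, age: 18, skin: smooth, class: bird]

In, Out, Out, Out

One predicate separates the groups cleanly: habitat is forest AND age ≥ 20.
In: [habitat: forest, age: 28, skin: fur, class: insect], since habitat is forest, age = 28. Out: [habitat: tundra, age: 1, skin: scales, class: insect], since habitat is tundra, age = 1. Out: [habitat: ocean, age: 23, skin: scales, class: mammal], since habitat is ocean, age = 23. Out: [habitat: swamp, age: 18, skin: smooth, class: bird], since habitat is swamp, age = 18.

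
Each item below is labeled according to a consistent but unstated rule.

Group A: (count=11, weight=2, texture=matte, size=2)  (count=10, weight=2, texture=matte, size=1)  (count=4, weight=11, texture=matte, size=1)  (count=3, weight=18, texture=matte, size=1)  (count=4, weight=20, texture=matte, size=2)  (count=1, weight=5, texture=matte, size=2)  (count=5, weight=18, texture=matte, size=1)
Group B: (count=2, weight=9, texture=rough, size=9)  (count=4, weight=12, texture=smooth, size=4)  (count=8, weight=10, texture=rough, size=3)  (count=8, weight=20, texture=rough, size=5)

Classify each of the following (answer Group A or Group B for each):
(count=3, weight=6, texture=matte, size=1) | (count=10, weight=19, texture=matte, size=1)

The distinguishing property — texture is matte — holds for all the 'Group A' cases and none of the 'Group B' cases.
(count=3, weight=6, texture=matte, size=1): texture is matte — matches, so Group A. (count=10, weight=19, texture=matte, size=1): texture is matte — matches, so Group A.

Group A, Group A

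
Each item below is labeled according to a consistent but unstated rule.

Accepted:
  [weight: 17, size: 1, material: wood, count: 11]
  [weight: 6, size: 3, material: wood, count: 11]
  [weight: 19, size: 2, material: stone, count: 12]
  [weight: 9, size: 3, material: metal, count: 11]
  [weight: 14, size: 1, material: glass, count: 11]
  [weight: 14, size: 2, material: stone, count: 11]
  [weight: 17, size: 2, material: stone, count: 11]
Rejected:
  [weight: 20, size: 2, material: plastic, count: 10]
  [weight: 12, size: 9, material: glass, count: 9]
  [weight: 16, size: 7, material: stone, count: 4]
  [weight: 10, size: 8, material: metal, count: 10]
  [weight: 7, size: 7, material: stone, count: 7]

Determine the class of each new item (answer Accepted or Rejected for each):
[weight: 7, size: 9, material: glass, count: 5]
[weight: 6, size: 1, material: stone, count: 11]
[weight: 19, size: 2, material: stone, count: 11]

Rejected, Accepted, Accepted

A rule that fits every label: count ≥ 11 — true of each 'Accepted' example, false of each 'Rejected' one.
[weight: 7, size: 9, material: glass, count: 5] — count = 5, hence Rejected. [weight: 6, size: 1, material: stone, count: 11] — count = 11, hence Accepted. [weight: 19, size: 2, material: stone, count: 11] — count = 11, hence Accepted.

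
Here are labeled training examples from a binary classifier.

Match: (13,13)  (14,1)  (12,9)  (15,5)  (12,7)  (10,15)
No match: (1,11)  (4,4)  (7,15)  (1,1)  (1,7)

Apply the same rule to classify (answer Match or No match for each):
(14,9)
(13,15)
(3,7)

Match, Match, No match

One predicate separates the groups cleanly: first ≥ 9.
(14,9) — first 14, hence Match. (13,15) — first 13, hence Match. (3,7) — first 3, hence No match.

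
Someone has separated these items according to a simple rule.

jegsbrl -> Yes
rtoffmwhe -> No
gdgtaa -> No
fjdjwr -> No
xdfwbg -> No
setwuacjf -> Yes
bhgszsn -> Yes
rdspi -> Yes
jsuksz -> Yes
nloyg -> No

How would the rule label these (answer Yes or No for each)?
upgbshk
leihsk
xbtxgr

Yes, Yes, No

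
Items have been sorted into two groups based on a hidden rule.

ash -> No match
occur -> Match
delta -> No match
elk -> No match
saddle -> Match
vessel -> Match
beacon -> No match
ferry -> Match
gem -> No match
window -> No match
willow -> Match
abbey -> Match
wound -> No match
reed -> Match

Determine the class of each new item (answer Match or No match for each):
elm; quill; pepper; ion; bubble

No match, Match, Match, No match, Match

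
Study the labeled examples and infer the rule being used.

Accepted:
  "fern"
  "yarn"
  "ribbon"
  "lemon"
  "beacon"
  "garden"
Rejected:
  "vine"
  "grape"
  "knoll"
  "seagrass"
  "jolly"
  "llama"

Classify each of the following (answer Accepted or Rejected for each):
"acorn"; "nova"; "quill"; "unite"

Accepted, Rejected, Rejected, Rejected

Rule: ends with 'n'. This holds for each 'Accepted' example and fails for each 'Rejected' one.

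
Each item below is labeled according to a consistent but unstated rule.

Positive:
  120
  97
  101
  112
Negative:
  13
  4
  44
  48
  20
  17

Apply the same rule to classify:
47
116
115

'Positive' ⟺ at least 97.

Negative, Positive, Positive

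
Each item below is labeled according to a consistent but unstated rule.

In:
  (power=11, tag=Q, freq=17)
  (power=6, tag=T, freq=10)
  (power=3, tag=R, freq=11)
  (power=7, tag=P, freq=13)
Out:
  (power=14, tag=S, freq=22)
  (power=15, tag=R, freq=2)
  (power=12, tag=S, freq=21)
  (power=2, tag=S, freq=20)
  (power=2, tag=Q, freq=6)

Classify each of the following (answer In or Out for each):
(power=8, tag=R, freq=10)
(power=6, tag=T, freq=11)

The distinguishing property — freq ≥ 10 AND freq ≤ 17 — holds for all the 'In' cases and none of the 'Out' cases.
In: (power=8, tag=R, freq=10), since freq = 10. In: (power=6, tag=T, freq=11), since freq = 11.

In, In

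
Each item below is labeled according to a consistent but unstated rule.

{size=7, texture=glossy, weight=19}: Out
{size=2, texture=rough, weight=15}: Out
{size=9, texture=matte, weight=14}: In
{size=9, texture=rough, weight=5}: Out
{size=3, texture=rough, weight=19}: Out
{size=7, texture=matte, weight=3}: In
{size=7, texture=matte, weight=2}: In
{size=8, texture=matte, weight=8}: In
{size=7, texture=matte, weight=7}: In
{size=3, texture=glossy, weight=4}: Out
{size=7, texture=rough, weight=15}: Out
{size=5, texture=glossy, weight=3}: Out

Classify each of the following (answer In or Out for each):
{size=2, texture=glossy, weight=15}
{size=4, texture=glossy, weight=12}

All 'In' examples share one property — texture is matte — and every 'Out' example lacks it.
{size=2, texture=glossy, weight=15} — texture is glossy, hence Out. {size=4, texture=glossy, weight=12} — texture is glossy, hence Out.

Out, Out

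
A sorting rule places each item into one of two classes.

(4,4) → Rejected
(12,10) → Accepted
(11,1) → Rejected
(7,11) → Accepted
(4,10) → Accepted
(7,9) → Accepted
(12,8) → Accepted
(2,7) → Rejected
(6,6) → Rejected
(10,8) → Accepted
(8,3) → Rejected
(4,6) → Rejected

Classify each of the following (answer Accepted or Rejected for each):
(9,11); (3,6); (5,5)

Rule: sum ≥ 14. This holds for each 'Accepted' example and fails for each 'Rejected' one.
(9,11): 9+11 = 20, qualifies → Accepted.
(3,6): 3+6 = 9, does not satisfy this → Rejected.
(5,5): 5+5 = 10, does not satisfy this → Rejected.

Accepted, Rejected, Rejected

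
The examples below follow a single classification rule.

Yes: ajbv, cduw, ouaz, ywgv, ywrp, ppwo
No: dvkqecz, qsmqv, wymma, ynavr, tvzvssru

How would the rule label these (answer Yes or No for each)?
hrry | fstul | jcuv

Yes, No, Yes

Looking at the examples, the only property every 'Yes' case has and every 'No' case lacks is: length 4.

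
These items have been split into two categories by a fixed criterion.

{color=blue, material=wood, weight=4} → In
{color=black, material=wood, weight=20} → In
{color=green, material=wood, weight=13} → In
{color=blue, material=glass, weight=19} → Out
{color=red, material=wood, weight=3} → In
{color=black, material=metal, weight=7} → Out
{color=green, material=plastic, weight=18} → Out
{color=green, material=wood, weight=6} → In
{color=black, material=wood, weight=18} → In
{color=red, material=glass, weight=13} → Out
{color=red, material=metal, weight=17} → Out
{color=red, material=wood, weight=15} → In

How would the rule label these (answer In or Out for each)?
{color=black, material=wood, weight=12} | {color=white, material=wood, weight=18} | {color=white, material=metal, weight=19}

Checking candidate rules against both groups, what survives is: material is wood.
{color=black, material=wood, weight=12}: In (material is wood). {color=white, material=wood, weight=18}: In (material is wood). {color=white, material=metal, weight=19}: Out (material is metal).

In, In, Out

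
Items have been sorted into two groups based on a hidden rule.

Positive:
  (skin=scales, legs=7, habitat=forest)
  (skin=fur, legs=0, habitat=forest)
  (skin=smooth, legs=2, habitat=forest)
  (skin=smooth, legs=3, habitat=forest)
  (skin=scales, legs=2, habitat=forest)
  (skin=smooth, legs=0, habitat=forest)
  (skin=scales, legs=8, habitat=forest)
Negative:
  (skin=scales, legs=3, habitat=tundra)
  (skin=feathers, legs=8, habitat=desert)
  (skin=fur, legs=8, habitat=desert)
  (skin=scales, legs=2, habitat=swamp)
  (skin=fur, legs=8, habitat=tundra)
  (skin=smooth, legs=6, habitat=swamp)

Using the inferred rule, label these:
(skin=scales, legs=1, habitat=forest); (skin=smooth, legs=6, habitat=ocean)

Comparing the two groups points to one rule — habitat is forest.
Positive: (skin=scales, legs=1, habitat=forest), since habitat is forest.
Negative: (skin=smooth, legs=6, habitat=ocean), since habitat is ocean.

Positive, Negative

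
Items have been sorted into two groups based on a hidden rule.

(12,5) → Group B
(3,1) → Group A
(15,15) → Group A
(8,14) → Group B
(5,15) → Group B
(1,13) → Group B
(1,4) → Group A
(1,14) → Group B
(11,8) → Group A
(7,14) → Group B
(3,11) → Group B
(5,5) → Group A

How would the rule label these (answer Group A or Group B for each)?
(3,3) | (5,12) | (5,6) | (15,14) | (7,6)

Group A, Group B, Group A, Group A, Group A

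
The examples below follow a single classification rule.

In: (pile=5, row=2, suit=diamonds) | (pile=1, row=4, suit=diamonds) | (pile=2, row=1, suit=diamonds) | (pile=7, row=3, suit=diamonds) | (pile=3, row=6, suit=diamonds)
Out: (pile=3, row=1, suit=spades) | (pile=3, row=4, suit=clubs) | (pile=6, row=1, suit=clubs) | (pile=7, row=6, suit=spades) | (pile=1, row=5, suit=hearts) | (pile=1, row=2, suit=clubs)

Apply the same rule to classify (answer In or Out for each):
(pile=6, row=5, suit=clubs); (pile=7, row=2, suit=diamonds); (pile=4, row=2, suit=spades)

Out, In, Out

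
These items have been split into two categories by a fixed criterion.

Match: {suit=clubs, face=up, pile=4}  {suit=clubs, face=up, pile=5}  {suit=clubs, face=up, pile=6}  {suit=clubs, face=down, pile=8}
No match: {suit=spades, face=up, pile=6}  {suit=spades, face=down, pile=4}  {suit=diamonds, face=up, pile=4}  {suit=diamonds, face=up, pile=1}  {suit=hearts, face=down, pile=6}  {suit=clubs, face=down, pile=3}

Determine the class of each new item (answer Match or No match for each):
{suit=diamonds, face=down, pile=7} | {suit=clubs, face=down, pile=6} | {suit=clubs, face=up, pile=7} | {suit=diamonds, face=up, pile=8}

No match, Match, Match, No match

One predicate separates the groups cleanly: suit is clubs AND pile ≥ 4.
{suit=diamonds, face=down, pile=7} — suit is diamonds, pile = 7, hence No match.
{suit=clubs, face=down, pile=6} — suit is clubs, pile = 6, hence Match.
{suit=clubs, face=up, pile=7} — suit is clubs, pile = 7, hence Match.
{suit=diamonds, face=up, pile=8} — suit is diamonds, pile = 8, hence No match.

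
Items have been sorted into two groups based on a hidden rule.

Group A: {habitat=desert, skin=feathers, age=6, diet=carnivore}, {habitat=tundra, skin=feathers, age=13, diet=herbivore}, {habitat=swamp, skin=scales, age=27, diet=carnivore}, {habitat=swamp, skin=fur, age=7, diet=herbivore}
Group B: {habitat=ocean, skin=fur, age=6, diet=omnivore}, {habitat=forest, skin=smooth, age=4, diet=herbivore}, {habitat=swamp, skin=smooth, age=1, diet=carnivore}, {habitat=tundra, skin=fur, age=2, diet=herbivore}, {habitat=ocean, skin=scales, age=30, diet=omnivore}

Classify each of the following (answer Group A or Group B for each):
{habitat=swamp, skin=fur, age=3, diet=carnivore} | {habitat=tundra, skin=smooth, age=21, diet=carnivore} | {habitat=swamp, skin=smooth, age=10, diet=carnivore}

The pattern is that an item is 'Group A' exactly when: diet is not omnivore AND age ≥ 6.
{habitat=swamp, skin=fur, age=3, diet=carnivore} — diet is carnivore, age = 3, hence Group B. {habitat=tundra, skin=smooth, age=21, diet=carnivore} — diet is carnivore, age = 21, hence Group A. {habitat=swamp, skin=smooth, age=10, diet=carnivore} — diet is carnivore, age = 10, hence Group A.

Group B, Group A, Group A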